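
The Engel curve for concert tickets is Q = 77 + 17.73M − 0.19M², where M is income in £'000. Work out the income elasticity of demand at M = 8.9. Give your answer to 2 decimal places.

At M = 8.9: Q = 219.7471.
dQ/dM = 17.73 − 0.38M = 14.34800.
η = (dQ/dM)·(M/Q) = 14.34800 × (8.9/219.7471) = 0.58.

0.58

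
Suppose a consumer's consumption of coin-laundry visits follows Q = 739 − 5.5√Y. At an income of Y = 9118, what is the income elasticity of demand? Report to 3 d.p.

-1.228

At Y = 9118: Q = 213.815.
dQ/dY = -5.5/(2√Y) = -0.0287994 at this income.
η = (dQ/dY)·(Y/Q) = -0.0287994 × (9118/213.815) = -1.228.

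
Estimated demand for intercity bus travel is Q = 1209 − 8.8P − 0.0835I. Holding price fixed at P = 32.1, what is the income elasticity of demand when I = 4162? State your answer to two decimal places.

-0.60

At P = 32.1, I = 4162: Q = 578.993.
Holding P constant, ∂Q/∂I = −0.0835.
η_I = (∂Q/∂I)·(I/Q) = -0.0835 × (4162/578.993) = -0.60.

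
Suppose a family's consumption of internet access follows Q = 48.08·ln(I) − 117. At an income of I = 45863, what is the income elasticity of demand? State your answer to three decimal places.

At I = 45863: Q = 399.063.
dQ/dI = 48.08/I = 0.00104834 at this income.
η = (dQ/dI)·(I/Q) = 0.00104834 × (45863/399.063) = 0.120.

0.120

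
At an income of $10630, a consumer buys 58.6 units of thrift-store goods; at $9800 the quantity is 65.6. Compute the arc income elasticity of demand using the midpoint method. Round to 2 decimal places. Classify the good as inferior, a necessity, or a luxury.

-1.39 (inferior good)

ΔQ = 65.6 − 58.6 = 7; midpoint Q̄ = (58.6 + 65.6)/2 = 62.1.
ΔI = 9800 − 10630 = -830; midpoint Ī = (10630 + 9800)/2 = 10215.
η = (ΔQ/Q̄) ÷ (ΔI/Ī) = (7/62.1) ÷ (-830/10215) = -1.39.
η < 0 ⇒ inferior good.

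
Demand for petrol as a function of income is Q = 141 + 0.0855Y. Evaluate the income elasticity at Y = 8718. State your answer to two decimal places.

0.84

At Y = 8718: Q = 886.389.
dQ/dY = 0.0855.
η = (dQ/dY)·(Y/Q) = 0.0855 × (8718/886.389) = 0.84.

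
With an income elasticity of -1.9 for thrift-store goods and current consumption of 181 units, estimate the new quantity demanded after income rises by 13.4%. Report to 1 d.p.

%ΔQ ≈ η × %ΔI = -1.9 × 13.4% = -25.46%.
New Q ≈ 181 × (1 − 0.2546) = 134.9.

134.9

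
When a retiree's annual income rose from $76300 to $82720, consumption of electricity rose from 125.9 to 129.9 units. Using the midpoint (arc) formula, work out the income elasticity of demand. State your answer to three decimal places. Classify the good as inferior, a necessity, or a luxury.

ΔQ = 129.9 − 125.9 = 4; midpoint Q̄ = (125.9 + 129.9)/2 = 127.9.
ΔI = 82720 − 76300 = 6420; midpoint Ī = (76300 + 82720)/2 = 79510.
η = (ΔQ/Q̄) ÷ (ΔI/Ī) = (4/127.9) ÷ (6420/79510) = 0.387.
0 < η < 1 ⇒ necessity.

0.387 (necessity)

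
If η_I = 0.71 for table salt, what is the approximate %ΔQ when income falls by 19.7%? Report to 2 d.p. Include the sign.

-13.99%

%ΔQ ≈ η × %ΔI = 0.71 × (-19.7%) = -13.99%.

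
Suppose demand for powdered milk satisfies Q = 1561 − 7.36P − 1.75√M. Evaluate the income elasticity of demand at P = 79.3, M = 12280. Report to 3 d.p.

-0.124

At P = 79.3, M = 12280: Q = 783.425.
Holding P constant, ∂Q/∂M = -1.75/(2√M) = -0.00789603.
η_M = (∂Q/∂M)·(M/Q) = -0.00789603 × (12280/783.425) = -0.124.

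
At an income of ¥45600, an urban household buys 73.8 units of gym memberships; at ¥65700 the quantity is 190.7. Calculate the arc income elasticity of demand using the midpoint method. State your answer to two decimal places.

2.45

ΔQ = 190.7 − 73.8 = 116.9; midpoint Q̄ = (73.8 + 190.7)/2 = 132.25.
ΔI = 65700 − 45600 = 20100; midpoint Ī = (45600 + 65700)/2 = 55650.
η = (ΔQ/Q̄) ÷ (ΔI/Ī) = (116.9/132.25) ÷ (20100/55650) = 2.45.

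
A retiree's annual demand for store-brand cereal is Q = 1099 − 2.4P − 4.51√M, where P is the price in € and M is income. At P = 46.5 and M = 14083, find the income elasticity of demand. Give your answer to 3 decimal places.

-0.592

At P = 46.5, M = 14083: Q = 452.190.
Holding P constant, ∂Q/∂M = -4.51/(2√M) = -0.019002.
η_M = (∂Q/∂M)·(M/Q) = -0.019002 × (14083/452.190) = -0.592.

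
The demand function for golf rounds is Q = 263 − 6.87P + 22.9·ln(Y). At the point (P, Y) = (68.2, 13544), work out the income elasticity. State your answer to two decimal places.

1.86

At P = 68.2, Y = 13544: Q = 12.330.
Holding P constant, ∂Q/∂Y = 22.9/Y = 0.00169079.
η_Y = (∂Q/∂Y)·(Y/Q) = 0.00169079 × (13544/12.330) = 1.86.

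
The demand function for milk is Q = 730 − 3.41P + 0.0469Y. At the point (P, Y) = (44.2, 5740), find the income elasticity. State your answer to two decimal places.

At P = 44.2, Y = 5740: Q = 848.484.
Holding P constant, ∂Q/∂Y = 0.0469.
η_Y = (∂Q/∂Y)·(Y/Q) = 0.0469 × (5740/848.484) = 0.32.

0.32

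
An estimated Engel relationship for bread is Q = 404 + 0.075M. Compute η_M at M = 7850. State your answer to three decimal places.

At M = 7850: Q = 992.750.
dQ/dM = 0.075.
η = (dQ/dM)·(M/Q) = 0.075 × (7850/992.750) = 0.593.

0.593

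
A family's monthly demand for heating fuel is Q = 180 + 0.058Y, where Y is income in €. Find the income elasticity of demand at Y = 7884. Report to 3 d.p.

0.718

At Y = 7884: Q = 637.272.
dQ/dY = 0.058.
η = (dQ/dY)·(Y/Q) = 0.058 × (7884/637.272) = 0.718.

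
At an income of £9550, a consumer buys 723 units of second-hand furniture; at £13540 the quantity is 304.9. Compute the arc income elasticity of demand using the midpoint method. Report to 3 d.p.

-2.354

ΔQ = 304.9 − 723 = -418.1; midpoint Q̄ = (723 + 304.9)/2 = 513.95.
ΔI = 13540 − 9550 = 3990; midpoint Ī = (9550 + 13540)/2 = 11545.
η = (ΔQ/Q̄) ÷ (ΔI/Ī) = (-418.1/513.95) ÷ (3990/11545) = -2.354.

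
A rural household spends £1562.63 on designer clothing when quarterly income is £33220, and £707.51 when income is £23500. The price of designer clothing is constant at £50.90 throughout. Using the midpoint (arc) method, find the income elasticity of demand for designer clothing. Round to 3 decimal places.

With a constant price, Q₁ = 1562.63/50.90 = 30.700 and Q₂ = 707.51/50.90 = 13.900 (equivalently, work directly with expenditure since P cancels).
Midpoint %ΔQ = (707.51 − 1562.63)/1135.07 = -0.75336; midpoint %ΔI = (23500 − 33220)/28360 = -0.34274.
η = -0.75336 / -0.34274 = 2.198.

2.198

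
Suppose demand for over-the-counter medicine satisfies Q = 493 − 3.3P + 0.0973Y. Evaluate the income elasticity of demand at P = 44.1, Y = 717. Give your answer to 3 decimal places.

At P = 44.1, Y = 717: Q = 417.234.
Holding P constant, ∂Q/∂Y = 0.0973.
η_Y = (∂Q/∂Y)·(Y/Q) = 0.0973 × (717/417.234) = 0.167.

0.167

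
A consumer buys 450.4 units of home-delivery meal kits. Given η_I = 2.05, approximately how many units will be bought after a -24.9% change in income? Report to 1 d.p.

%ΔQ ≈ η × %ΔI = 2.05 × (-24.9%) = -51.045%.
New Q ≈ 450.4 × (1 − 0.51045) = 220.5.

220.5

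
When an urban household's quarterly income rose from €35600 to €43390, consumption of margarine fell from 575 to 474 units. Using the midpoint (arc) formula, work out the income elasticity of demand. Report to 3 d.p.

-0.976

ΔQ = 474 − 575 = -101; midpoint Q̄ = (575 + 474)/2 = 524.5.
ΔI = 43390 − 35600 = 7790; midpoint Ī = (35600 + 43390)/2 = 39495.
η = (ΔQ/Q̄) ÷ (ΔI/Ī) = (-101/524.5) ÷ (7790/39495) = -0.976.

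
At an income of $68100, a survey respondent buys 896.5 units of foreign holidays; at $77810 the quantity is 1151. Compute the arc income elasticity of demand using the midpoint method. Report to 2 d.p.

ΔQ = 1151 − 896.5 = 254.5; midpoint Q̄ = (896.5 + 1151)/2 = 1023.75.
ΔI = 77810 − 68100 = 9710; midpoint Ī = (68100 + 77810)/2 = 72955.
η = (ΔQ/Q̄) ÷ (ΔI/Ī) = (254.5/1023.75) ÷ (9710/72955) = 1.87.

1.87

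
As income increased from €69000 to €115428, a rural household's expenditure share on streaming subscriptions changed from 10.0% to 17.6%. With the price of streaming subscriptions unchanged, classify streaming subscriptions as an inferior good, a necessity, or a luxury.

luxury

The budget share rises as income rises, so η > 1.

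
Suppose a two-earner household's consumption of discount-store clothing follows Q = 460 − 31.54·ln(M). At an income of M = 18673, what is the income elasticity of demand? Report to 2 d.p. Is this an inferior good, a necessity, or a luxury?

At M = 18673: Q = 149.809.
dQ/dM = -31.54/M = -0.00168907 at this income.
η = (dQ/dM)·(M/Q) = -0.00168907 × (18673/149.809) = -0.21.
Since η < 0, the good is an inferior good.

-0.21 (inferior good)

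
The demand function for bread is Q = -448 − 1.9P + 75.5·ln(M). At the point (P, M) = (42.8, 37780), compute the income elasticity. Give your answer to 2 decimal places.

At P = 42.8, M = 37780: Q = 266.415.
Holding P constant, ∂Q/∂M = 75.5/M = 0.00199841.
η_M = (∂Q/∂M)·(M/Q) = 0.00199841 × (37780/266.415) = 0.28.

0.28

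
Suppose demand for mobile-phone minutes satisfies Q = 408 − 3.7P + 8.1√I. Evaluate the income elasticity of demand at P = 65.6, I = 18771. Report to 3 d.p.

At P = 65.6, I = 18771: Q = 1275.039.
Holding P constant, ∂Q/∂I = 8.1/(2√I) = 0.0295605.
η_I = (∂Q/∂I)·(I/Q) = 0.0295605 × (18771/1275.039) = 0.435.

0.435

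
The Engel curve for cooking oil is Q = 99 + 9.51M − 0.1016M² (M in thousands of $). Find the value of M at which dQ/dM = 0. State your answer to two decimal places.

46.80

dQ/dM = 9.51 − 0.2032M.
The good is inferior where dQ/dM < 0. Setting dQ/dM = 0 gives M = 9.51 / 0.2032 = 46.80.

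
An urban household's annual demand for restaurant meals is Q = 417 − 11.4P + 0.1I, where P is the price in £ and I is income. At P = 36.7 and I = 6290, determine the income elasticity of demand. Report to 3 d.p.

1.002

At P = 36.7, I = 6290: Q = 627.620.
Holding P constant, ∂Q/∂I = 0.1.
η_I = (∂Q/∂I)·(I/Q) = 0.1 × (6290/627.620) = 1.002.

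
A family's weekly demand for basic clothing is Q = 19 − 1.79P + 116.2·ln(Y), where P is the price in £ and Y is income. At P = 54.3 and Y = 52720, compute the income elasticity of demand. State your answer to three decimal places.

0.098

At P = 54.3, Y = 52720: Q = 1185.217.
Holding P constant, ∂Q/∂Y = 116.2/Y = 0.0022041.
η_Y = (∂Q/∂Y)·(Y/Q) = 0.0022041 × (52720/1185.217) = 0.098.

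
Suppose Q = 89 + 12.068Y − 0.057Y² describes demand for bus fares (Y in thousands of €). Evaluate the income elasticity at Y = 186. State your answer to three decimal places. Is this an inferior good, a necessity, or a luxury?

-4.698 (inferior good)

At Y = 186: Q = 361.6760.
dQ/dY = 12.068 − 0.114Y = -9.13600.
η = (dQ/dY)·(Y/Q) = -9.13600 × (186/361.6760) = -4.698.
η < 0 ⇒ inferior good.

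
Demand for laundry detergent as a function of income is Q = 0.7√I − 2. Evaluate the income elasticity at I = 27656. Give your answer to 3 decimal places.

At I = 27656: Q = 114.411.
dQ/dI = 0.7/(2√I) = 0.00210462 at this income.
η = (dQ/dI)·(I/Q) = 0.00210462 × (27656/114.411) = 0.509.

0.509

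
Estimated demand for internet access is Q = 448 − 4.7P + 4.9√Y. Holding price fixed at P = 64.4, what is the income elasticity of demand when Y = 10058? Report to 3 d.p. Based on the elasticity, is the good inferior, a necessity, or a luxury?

0.386 (necessity)

At P = 64.4, Y = 10058: Q = 636.739.
Holding P constant, ∂Q/∂Y = 4.9/(2√Y) = 0.0244293.
η_Y = (∂Q/∂Y)·(Y/Q) = 0.0244293 × (10058/636.739) = 0.386.
Since 0 < η < 1, this is a necessity.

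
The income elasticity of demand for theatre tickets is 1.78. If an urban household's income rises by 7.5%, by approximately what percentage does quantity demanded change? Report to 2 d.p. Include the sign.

%ΔQ ≈ η × %ΔI = 1.78 × 7.5% = 13.35%.

13.35%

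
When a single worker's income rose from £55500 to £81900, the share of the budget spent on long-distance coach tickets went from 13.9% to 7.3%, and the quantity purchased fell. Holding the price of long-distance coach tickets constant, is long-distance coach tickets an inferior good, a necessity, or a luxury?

inferior good

Quantity demanded falls as income rises, so η < 0.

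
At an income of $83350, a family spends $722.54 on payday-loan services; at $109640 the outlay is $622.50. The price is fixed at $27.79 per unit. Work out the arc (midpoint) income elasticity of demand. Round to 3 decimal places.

With a constant price, Q₁ = 722.54/27.79 = 26.000 and Q₂ = 622.50/27.79 = 22.400 (equivalently, work directly with expenditure since P cancels).
Midpoint %ΔQ = (622.50 − 722.54)/672.52 = -0.14875; midpoint %ΔI = (109640 − 83350)/96495 = 0.27245.
η = -0.14875 / 0.27245 = -0.546.

-0.546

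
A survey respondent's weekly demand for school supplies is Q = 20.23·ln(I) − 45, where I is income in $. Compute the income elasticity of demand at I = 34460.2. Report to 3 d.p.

0.122

At I = 34460.2: Q = 166.354.
dQ/dI = 20.23/I = 0.000587054 at this income.
η = (dQ/dI)·(I/Q) = 0.000587054 × (34460.2/166.354) = 0.122.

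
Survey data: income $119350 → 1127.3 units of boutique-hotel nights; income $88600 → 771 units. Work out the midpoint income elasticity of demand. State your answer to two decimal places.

ΔQ = 771 − 1127.3 = -356.3; midpoint Q̄ = (1127.3 + 771)/2 = 949.15.
ΔI = 88600 − 119350 = -30750; midpoint Ī = (119350 + 88600)/2 = 103975.
η = (ΔQ/Q̄) ÷ (ΔI/Ī) = (-356.3/949.15) ÷ (-30750/103975) = 1.27.

1.27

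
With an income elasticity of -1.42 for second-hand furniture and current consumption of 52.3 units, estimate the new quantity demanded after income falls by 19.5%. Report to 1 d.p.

%ΔQ ≈ η × %ΔI = -1.42 × (-19.5%) = 27.69%.
New Q ≈ 52.3 × (1 + 0.2769) = 66.8.

66.8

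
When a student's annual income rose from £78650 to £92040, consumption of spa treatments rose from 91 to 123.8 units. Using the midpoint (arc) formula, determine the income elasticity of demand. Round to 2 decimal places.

1.95

ΔQ = 123.8 − 91 = 32.8; midpoint Q̄ = (91 + 123.8)/2 = 107.4.
ΔI = 92040 − 78650 = 13390; midpoint Ī = (78650 + 92040)/2 = 85345.
η = (ΔQ/Q̄) ÷ (ΔI/Ī) = (32.8/107.4) ÷ (13390/85345) = 1.95.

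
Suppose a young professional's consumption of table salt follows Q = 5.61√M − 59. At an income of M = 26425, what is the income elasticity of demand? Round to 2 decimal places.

At M = 26425: Q = 852.949.
dQ/dM = 5.61/(2√M) = 0.0172554 at this income.
η = (dQ/dM)·(M/Q) = 0.0172554 × (26425/852.949) = 0.53.

0.53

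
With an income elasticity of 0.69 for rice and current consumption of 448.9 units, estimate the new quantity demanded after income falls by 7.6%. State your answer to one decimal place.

%ΔQ ≈ η × %ΔI = 0.69 × (-7.6%) = -5.244%.
New Q ≈ 448.9 × (1 − 0.05244) = 425.4.

425.4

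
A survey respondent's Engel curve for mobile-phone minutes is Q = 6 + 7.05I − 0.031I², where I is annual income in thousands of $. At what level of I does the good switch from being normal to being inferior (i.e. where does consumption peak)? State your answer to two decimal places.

dQ/dI = 7.05 − 0.062I.
The good is inferior where dQ/dI < 0. Setting dQ/dI = 0 gives I = 7.05 / 0.062 = 113.71.

113.71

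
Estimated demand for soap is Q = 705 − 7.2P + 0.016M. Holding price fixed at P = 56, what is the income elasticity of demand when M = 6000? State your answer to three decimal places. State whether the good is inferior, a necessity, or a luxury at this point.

0.241 (necessity)

At P = 56, M = 6000: Q = 397.800.
Holding P constant, ∂Q/∂M = 0.016.
η_M = (∂Q/∂M)·(M/Q) = 0.016 × (6000/397.800) = 0.241.
Since 0 < η < 1, this is a necessity.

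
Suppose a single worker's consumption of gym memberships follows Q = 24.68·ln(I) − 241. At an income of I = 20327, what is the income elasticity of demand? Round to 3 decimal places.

At I = 20327: Q = 3.818.
dQ/dI = 24.68/I = 0.00121415 at this income.
η = (dQ/dI)·(I/Q) = 0.00121415 × (20327/3.818) = 6.464.

6.464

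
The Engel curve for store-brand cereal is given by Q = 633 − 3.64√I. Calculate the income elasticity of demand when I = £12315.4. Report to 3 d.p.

-0.882

At I = 12315.4: Q = 229.052.
dQ/dI = -3.64/(2√I) = -0.0164001 at this income.
η = (dQ/dI)·(I/Q) = -0.0164001 × (12315.4/229.052) = -0.882.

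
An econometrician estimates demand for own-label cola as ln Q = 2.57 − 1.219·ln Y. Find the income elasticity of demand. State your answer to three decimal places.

-1.219

In a log-linear demand, the coefficient on ln Y is the income elasticity.
So η = -1.219.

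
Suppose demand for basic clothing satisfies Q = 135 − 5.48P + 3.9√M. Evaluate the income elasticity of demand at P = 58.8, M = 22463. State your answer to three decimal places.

At P = 58.8, M = 22463: Q = 397.295.
Holding P constant, ∂Q/∂M = 3.9/(2√M) = 0.0130107.
η_M = (∂Q/∂M)·(M/Q) = 0.0130107 × (22463/397.295) = 0.736.

0.736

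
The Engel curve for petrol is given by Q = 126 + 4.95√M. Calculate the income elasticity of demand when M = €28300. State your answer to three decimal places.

At M = 28300: Q = 958.719.
dQ/dM = 4.95/(2√M) = 0.0147123 at this income.
η = (dQ/dM)·(M/Q) = 0.0147123 × (28300/958.719) = 0.434.

0.434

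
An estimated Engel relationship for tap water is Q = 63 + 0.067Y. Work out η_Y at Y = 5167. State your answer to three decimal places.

At Y = 5167: Q = 409.189.
dQ/dY = 0.067.
η = (dQ/dY)·(Y/Q) = 0.067 × (5167/409.189) = 0.846.

0.846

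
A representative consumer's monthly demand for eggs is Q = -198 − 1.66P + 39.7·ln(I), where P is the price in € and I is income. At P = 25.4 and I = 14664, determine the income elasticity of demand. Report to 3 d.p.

At P = 25.4, I = 14664: Q = 140.684.
Holding P constant, ∂Q/∂I = 39.7/I = 0.00270731.
η_I = (∂Q/∂I)·(I/Q) = 0.00270731 × (14664/140.684) = 0.282.

0.282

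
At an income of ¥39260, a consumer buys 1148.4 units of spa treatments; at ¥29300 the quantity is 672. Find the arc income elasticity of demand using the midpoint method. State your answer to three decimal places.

1.801

ΔQ = 672 − 1148.4 = -476.4; midpoint Q̄ = (1148.4 + 672)/2 = 910.2.
ΔI = 29300 − 39260 = -9960; midpoint Ī = (39260 + 29300)/2 = 34280.
η = (ΔQ/Q̄) ÷ (ΔI/Ī) = (-476.4/910.2) ÷ (-9960/34280) = 1.801.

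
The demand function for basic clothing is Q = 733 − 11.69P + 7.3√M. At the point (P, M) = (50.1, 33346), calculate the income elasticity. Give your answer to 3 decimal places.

0.450

At P = 50.1, M = 33346: Q = 1480.376.
Holding P constant, ∂Q/∂M = 7.3/(2√M) = 0.0199881.
η_M = (∂Q/∂M)·(M/Q) = 0.0199881 × (33346/1480.376) = 0.450.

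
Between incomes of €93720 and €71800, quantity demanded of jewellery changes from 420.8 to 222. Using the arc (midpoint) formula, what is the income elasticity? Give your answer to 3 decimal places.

2.335

ΔQ = 222 − 420.8 = -198.8; midpoint Q̄ = (420.8 + 222)/2 = 321.4.
ΔI = 71800 − 93720 = -21920; midpoint Ī = (93720 + 71800)/2 = 82760.
η = (ΔQ/Q̄) ÷ (ΔI/Ī) = (-198.8/321.4) ÷ (-21920/82760) = 2.335.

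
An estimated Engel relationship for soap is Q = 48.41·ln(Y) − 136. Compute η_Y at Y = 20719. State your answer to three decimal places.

0.140

At Y = 20719: Q = 345.138.
dQ/dY = 48.41/Y = 0.0023365 at this income.
η = (dQ/dY)·(Y/Q) = 0.0023365 × (20719/345.138) = 0.140.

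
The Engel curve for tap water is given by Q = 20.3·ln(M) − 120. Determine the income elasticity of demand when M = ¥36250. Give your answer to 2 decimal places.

At M = 36250: Q = 93.113.
dQ/dM = 20.3/M = 0.00056 at this income.
η = (dQ/dM)·(M/Q) = 0.00056 × (36250/93.113) = 0.22.

0.22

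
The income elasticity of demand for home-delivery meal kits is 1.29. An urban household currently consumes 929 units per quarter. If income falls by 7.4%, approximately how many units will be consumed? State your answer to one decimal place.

%ΔQ ≈ η × %ΔI = 1.29 × (-7.4%) = -9.546%.
New Q ≈ 929 × (1 − 0.09546) = 840.3.

840.3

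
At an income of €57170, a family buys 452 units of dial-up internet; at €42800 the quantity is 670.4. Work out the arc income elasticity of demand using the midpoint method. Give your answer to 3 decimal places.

ΔQ = 670.4 − 452 = 218.4; midpoint Q̄ = (452 + 670.4)/2 = 561.2.
ΔI = 42800 − 57170 = -14370; midpoint Ī = (57170 + 42800)/2 = 49985.
η = (ΔQ/Q̄) ÷ (ΔI/Ī) = (218.4/561.2) ÷ (-14370/49985) = -1.354.

-1.354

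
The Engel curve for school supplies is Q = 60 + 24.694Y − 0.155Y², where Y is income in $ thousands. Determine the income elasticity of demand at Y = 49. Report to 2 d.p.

0.52

At Y = 49: Q = 897.8510.
dQ/dY = 24.694 − 0.31Y = 9.50400.
η = (dQ/dY)·(Y/Q) = 9.50400 × (49/897.8510) = 0.52.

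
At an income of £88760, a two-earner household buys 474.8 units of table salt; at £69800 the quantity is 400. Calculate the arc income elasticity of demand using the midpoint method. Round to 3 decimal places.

ΔQ = 400 − 474.8 = -74.8; midpoint Q̄ = (474.8 + 400)/2 = 437.4.
ΔI = 69800 − 88760 = -18960; midpoint Ī = (88760 + 69800)/2 = 79280.
η = (ΔQ/Q̄) ÷ (ΔI/Ī) = (-74.8/437.4) ÷ (-18960/79280) = 0.715.

0.715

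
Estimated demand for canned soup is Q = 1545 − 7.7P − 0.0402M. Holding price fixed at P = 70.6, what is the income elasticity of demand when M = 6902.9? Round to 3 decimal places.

-0.383

At P = 70.6, M = 6902.9: Q = 723.883.
Holding P constant, ∂Q/∂M = −0.0402.
η_M = (∂Q/∂M)·(M/Q) = -0.0402 × (6902.9/723.883) = -0.383.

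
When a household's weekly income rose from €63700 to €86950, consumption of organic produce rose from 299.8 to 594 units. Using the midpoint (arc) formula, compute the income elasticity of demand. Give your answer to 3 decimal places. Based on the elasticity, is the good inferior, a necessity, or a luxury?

ΔQ = 594 − 299.8 = 294.2; midpoint Q̄ = (299.8 + 594)/2 = 446.9.
ΔI = 86950 − 63700 = 23250; midpoint Ī = (63700 + 86950)/2 = 75325.
η = (ΔQ/Q̄) ÷ (ΔI/Ī) = (294.2/446.9) ÷ (23250/75325) = 2.133.
η > 1 ⇒ luxury.

2.133 (luxury)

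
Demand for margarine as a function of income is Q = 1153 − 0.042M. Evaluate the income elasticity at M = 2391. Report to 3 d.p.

At M = 2391: Q = 1052.578.
dQ/dM = −0.042.
η = (dQ/dM)·(M/Q) = -0.042 × (2391/1052.578) = -0.095.

-0.095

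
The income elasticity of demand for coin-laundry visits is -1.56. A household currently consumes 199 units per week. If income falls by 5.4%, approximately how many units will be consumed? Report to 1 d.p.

%ΔQ ≈ η × %ΔI = -1.56 × (-5.4%) = 8.424%.
New Q ≈ 199 × (1 + 0.08424) = 215.8.

215.8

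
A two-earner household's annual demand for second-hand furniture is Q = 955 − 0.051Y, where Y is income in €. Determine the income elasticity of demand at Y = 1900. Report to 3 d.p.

At Y = 1900: Q = 858.100.
dQ/dY = −0.051.
η = (dQ/dY)·(Y/Q) = -0.051 × (1900/858.100) = -0.113.

-0.113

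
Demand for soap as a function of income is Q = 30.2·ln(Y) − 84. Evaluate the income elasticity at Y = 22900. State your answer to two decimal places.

At Y = 22900: Q = 219.175.
dQ/dY = 30.2/Y = 0.00131878 at this income.
η = (dQ/dY)·(Y/Q) = 0.00131878 × (22900/219.175) = 0.14.

0.14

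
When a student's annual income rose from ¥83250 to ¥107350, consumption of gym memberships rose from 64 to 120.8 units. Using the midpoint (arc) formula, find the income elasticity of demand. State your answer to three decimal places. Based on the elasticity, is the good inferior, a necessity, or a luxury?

2.431 (luxury)

ΔQ = 120.8 − 64 = 56.8; midpoint Q̄ = (64 + 120.8)/2 = 92.4.
ΔI = 107350 − 83250 = 24100; midpoint Ī = (83250 + 107350)/2 = 95300.
η = (ΔQ/Q̄) ÷ (ΔI/Ī) = (56.8/92.4) ÷ (24100/95300) = 2.431.
η > 1 ⇒ luxury.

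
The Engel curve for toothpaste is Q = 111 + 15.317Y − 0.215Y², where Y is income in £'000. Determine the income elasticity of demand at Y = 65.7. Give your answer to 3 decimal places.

-4.489

At Y = 65.7: Q = 189.2815.
dQ/dY = 15.317 − 0.43Y = -12.93400.
η = (dQ/dY)·(Y/Q) = -12.93400 × (65.7/189.2815) = -4.489.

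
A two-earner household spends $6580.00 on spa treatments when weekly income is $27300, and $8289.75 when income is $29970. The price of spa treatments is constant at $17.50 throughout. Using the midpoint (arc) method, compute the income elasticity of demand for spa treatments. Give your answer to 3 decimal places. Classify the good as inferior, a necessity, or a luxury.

With a constant price, Q₁ = 6580.00/17.50 = 376.000 and Q₂ = 8289.75/17.50 = 473.700 (equivalently, work directly with expenditure since P cancels).
Midpoint %ΔQ = (8289.75 − 6580.00)/7434.88 = 0.22996; midpoint %ΔI = (29970 − 27300)/28635 = 0.09324.
η = 0.22996 / 0.09324 = 2.466.
η > 1 ⇒ luxury.

2.466 (luxury)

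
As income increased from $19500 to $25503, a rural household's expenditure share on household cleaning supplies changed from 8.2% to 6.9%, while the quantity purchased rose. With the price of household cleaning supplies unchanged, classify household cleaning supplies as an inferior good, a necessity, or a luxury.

necessity

Quantity rises but the budget share falls as income rises, so 0 < η < 1.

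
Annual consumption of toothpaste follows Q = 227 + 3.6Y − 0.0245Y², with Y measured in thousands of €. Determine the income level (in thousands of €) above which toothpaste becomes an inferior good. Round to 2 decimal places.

73.47

dQ/dY = 3.6 − 0.049Y.
The good is inferior where dQ/dY < 0. Setting dQ/dY = 0 gives Y = 3.6 / 0.049 = 73.47.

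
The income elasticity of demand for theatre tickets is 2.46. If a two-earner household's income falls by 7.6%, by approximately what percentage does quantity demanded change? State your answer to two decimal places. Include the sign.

%ΔQ ≈ η × %ΔI = 2.46 × (-7.6%) = -18.70%.

-18.70%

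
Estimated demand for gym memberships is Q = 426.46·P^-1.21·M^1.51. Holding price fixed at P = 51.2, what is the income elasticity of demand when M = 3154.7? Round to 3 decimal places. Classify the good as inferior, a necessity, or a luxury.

For a multiplicative demand Q = A·P^α·M^β, the income elasticity is β everywhere.
Here β = 1.51, so η = 1.510.
Since η > 1, this is a luxury.

1.510 (luxury)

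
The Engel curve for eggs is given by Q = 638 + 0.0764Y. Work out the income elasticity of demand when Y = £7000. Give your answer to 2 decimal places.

At Y = 7000: Q = 1172.800.
dQ/dY = 0.0764.
η = (dQ/dY)·(Y/Q) = 0.0764 × (7000/1172.800) = 0.46.

0.46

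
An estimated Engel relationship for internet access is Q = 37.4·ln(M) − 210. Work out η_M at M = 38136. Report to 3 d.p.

At M = 38136: Q = 184.529.
dQ/dM = 37.4/M = 0.000980701 at this income.
η = (dQ/dM)·(M/Q) = 0.000980701 × (38136/184.529) = 0.203.

0.203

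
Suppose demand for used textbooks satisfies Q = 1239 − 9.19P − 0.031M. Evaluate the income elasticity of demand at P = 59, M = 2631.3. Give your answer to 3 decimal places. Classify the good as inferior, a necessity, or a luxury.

At P = 59, M = 2631.3: Q = 615.220.
Holding P constant, ∂Q/∂M = −0.031.
η_M = (∂Q/∂M)·(M/Q) = -0.031 × (2631.3/615.220) = -0.133.
Since η < 0, this is an inferior good.

-0.133 (inferior good)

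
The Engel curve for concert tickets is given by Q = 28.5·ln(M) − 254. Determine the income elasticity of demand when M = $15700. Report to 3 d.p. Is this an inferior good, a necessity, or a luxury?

At M = 15700: Q = 21.350.
dQ/dM = 28.5/M = 0.00181529 at this income.
η = (dQ/dM)·(M/Q) = 0.00181529 × (15700/21.350) = 1.335.
Since η > 1, the good is a luxury.

1.335 (luxury)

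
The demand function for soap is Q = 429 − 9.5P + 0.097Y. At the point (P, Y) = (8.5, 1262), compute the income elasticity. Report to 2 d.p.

At P = 8.5, Y = 1262: Q = 470.664.
Holding P constant, ∂Q/∂Y = 0.097.
η_Y = (∂Q/∂Y)·(Y/Q) = 0.097 × (1262/470.664) = 0.26.

0.26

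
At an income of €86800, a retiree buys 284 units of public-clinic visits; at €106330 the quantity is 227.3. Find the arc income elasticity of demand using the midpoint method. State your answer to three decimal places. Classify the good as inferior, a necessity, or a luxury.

-1.097 (inferior good)

ΔQ = 227.3 − 284 = -56.7; midpoint Q̄ = (284 + 227.3)/2 = 255.65.
ΔI = 106330 − 86800 = 19530; midpoint Ī = (86800 + 106330)/2 = 96565.
η = (ΔQ/Q̄) ÷ (ΔI/Ī) = (-56.7/255.65) ÷ (19530/96565) = -1.097.
η < 0 ⇒ inferior good.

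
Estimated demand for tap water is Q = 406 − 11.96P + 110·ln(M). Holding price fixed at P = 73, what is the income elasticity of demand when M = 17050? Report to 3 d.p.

0.182

At P = 73, M = 17050: Q = 604.750.
Holding P constant, ∂Q/∂M = 110/M = 0.00645161.
η_M = (∂Q/∂M)·(M/Q) = 0.00645161 × (17050/604.750) = 0.182.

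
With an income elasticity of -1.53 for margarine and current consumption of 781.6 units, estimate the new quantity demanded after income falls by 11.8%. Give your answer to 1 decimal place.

922.7

%ΔQ ≈ η × %ΔI = -1.53 × (-11.8%) = 18.054%.
New Q ≈ 781.6 × (1 + 0.18054) = 922.7.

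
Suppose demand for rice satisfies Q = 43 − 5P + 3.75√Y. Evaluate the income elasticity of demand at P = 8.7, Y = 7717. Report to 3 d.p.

0.501

At P = 8.7, Y = 7717: Q = 328.924.
Holding P constant, ∂Q/∂Y = 3.75/(2√Y) = 0.0213441.
η_Y = (∂Q/∂Y)·(Y/Q) = 0.0213441 × (7717/328.924) = 0.501.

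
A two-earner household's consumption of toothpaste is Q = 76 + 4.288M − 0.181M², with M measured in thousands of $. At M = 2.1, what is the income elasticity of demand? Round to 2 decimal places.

0.09

At M = 2.1: Q = 84.2066.
dQ/dM = 4.288 − 0.362M = 3.52780.
η = (dQ/dM)·(M/Q) = 3.52780 × (2.1/84.2066) = 0.09.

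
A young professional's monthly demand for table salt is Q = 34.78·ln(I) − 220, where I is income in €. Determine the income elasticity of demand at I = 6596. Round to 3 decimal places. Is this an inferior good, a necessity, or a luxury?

0.405 (necessity)

At I = 6596: Q = 85.863.
dQ/dI = 34.78/I = 0.00527289 at this income.
η = (dQ/dI)·(I/Q) = 0.00527289 × (6596/85.863) = 0.405.
Since 0 < η < 1, the good is a necessity.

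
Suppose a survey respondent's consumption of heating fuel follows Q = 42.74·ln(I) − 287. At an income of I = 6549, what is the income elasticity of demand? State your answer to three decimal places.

0.483

At I = 6549: Q = 88.559.
dQ/dI = 42.74/I = 0.00652619 at this income.
η = (dQ/dI)·(I/Q) = 0.00652619 × (6549/88.559) = 0.483.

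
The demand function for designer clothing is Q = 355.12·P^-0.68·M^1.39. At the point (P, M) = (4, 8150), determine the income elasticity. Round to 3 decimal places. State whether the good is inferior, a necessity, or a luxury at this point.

1.390 (luxury)

For a multiplicative demand Q = A·P^α·M^β, the income elasticity is β everywhere.
Here β = 1.39, so η = 1.390.
Since η > 1, this is a luxury.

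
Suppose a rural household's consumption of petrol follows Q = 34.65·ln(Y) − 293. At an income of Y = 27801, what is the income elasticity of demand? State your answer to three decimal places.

0.563

At Y = 27801: Q = 61.567.
dQ/dY = 34.65/Y = 0.00124636 at this income.
η = (dQ/dY)·(Y/Q) = 0.00124636 × (27801/61.567) = 0.563.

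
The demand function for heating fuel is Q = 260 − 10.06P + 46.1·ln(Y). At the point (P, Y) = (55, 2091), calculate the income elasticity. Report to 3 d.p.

0.779

At P = 55, Y = 2091: Q = 59.153.
Holding P constant, ∂Q/∂Y = 46.1/Y = 0.0220469.
η_Y = (∂Q/∂Y)·(Y/Q) = 0.0220469 × (2091/59.153) = 0.779.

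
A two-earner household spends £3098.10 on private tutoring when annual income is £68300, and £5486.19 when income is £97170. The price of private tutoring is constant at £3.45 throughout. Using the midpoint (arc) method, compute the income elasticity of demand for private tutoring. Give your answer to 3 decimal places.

1.594

With a constant price, Q₁ = 3098.10/3.45 = 898.000 and Q₂ = 5486.19/3.45 = 1590.200 (equivalently, work directly with expenditure since P cancels).
Midpoint %ΔQ = (5486.19 − 3098.10)/4292.14 = 0.55639; midpoint %ΔI = (97170 − 68300)/82735 = 0.34895.
η = 0.55639 / 0.34895 = 1.594.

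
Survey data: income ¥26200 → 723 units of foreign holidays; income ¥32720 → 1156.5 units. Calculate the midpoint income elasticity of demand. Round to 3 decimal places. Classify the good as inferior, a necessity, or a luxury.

2.084 (luxury)

ΔQ = 1156.5 − 723 = 433.5; midpoint Q̄ = (723 + 1156.5)/2 = 939.75.
ΔI = 32720 − 26200 = 6520; midpoint Ī = (26200 + 32720)/2 = 29460.
η = (ΔQ/Q̄) ÷ (ΔI/Ī) = (433.5/939.75) ÷ (6520/29460) = 2.084.
η > 1 ⇒ luxury.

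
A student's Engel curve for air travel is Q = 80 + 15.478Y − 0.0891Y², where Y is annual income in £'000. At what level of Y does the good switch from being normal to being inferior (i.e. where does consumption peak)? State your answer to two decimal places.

86.86

dQ/dY = 15.478 − 0.1782Y.
The good is inferior where dQ/dY < 0. Setting dQ/dY = 0 gives Y = 15.478 / 0.1782 = 86.86.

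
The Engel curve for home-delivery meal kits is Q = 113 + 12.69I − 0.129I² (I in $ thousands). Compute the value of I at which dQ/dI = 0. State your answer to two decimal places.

49.19

dQ/dI = 12.69 − 0.258I.
The good is inferior where dQ/dI < 0. Setting dQ/dI = 0 gives I = 12.69 / 0.258 = 49.19.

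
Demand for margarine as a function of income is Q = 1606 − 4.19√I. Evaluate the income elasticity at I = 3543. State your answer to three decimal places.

-0.092

At I = 3543: Q = 1356.598.
dQ/dI = -4.19/(2√I) = -0.0351964 at this income.
η = (dQ/dI)·(I/Q) = -0.0351964 × (3543/1356.598) = -0.092.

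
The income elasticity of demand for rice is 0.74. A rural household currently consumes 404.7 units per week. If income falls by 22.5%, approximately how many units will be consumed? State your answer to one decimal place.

337.3

%ΔQ ≈ η × %ΔI = 0.74 × (-22.5%) = -16.65%.
New Q ≈ 404.7 × (1 − 0.1665) = 337.3.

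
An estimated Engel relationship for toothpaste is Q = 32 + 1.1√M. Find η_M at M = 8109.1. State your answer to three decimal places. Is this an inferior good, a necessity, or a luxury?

0.378 (necessity)

At M = 8109.1: Q = 131.056.
dQ/dM = 1.1/(2√M) = 0.00610768 at this income.
η = (dQ/dM)·(M/Q) = 0.00610768 × (8109.1/131.056) = 0.378.
Since 0 < η < 1, the good is a necessity.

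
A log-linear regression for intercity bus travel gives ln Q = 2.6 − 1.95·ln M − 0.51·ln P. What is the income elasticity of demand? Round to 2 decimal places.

In a log-linear demand, the coefficient on ln M is the income elasticity.
So η = -1.95.

-1.95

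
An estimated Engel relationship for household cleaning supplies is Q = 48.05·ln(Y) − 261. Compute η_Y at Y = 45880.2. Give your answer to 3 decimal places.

At Y = 45880.2: Q = 254.759.
dQ/dY = 48.05/Y = 0.00104729 at this income.
η = (dQ/dY)·(Y/Q) = 0.00104729 × (45880.2/254.759) = 0.189.

0.189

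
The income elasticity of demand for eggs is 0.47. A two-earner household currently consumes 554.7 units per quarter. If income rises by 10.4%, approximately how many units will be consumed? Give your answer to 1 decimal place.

581.8

%ΔQ ≈ η × %ΔI = 0.47 × 10.4% = 4.888%.
New Q ≈ 554.7 × (1 + 0.04888) = 581.8.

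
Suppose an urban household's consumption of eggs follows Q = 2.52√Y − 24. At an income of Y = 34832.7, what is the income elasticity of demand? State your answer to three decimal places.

0.527

At Y = 34832.7: Q = 446.321.
dQ/dY = 2.52/(2√Y) = 0.00675114 at this income.
η = (dQ/dY)·(Y/Q) = 0.00675114 × (34832.7/446.321) = 0.527.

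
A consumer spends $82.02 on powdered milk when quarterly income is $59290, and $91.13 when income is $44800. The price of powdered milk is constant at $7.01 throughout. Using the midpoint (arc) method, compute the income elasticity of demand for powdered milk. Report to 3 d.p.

-0.378

With a constant price, Q₁ = 82.02/7.01 = 11.700 and Q₂ = 91.13/7.01 = 13.000 (equivalently, work directly with expenditure since P cancels).
Midpoint %ΔQ = (91.13 − 82.02)/86.57 = 0.10523; midpoint %ΔI = (44800 − 59290)/52045 = -0.27841.
η = 0.10523 / -0.27841 = -0.378.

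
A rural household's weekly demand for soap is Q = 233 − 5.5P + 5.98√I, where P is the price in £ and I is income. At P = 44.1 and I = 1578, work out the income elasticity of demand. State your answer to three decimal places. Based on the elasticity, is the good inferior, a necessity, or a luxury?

At P = 44.1, I = 1578: Q = 228.000.
Holding P constant, ∂Q/∂I = 5.98/(2√I) = 0.0752693.
η_I = (∂Q/∂I)·(I/Q) = 0.0752693 × (1578/228.000) = 0.521.
Since 0 < η < 1, this is a necessity.

0.521 (necessity)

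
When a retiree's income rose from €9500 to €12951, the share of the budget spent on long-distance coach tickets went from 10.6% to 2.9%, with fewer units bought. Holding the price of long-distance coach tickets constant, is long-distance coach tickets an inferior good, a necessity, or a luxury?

inferior good

Quantity demanded falls as income rises, so η < 0.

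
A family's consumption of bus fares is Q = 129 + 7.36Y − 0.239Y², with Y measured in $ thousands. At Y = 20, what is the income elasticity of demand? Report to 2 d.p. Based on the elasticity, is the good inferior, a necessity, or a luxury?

-0.24 (inferior good)

At Y = 20: Q = 180.6000.
dQ/dY = 7.36 − 0.478Y = -2.20000.
η = (dQ/dY)·(Y/Q) = -2.20000 × (20/180.6000) = -0.24.
η < 0 ⇒ inferior good.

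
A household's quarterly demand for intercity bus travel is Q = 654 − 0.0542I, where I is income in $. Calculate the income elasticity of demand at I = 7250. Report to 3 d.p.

At I = 7250: Q = 261.050.
dQ/dI = −0.0542.
η = (dQ/dI)·(I/Q) = -0.0542 × (7250/261.050) = -1.505.

-1.505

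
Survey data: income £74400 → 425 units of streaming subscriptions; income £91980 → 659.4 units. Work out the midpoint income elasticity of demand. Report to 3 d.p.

2.046

ΔQ = 659.4 − 425 = 234.4; midpoint Q̄ = (425 + 659.4)/2 = 542.2.
ΔI = 91980 − 74400 = 17580; midpoint Ī = (74400 + 91980)/2 = 83190.
η = (ΔQ/Q̄) ÷ (ΔI/Ī) = (234.4/542.2) ÷ (17580/83190) = 2.046.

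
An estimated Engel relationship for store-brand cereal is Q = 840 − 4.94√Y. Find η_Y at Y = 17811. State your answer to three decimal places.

At Y = 17811: Q = 180.718.
dQ/dY = -4.94/(2√Y) = -0.0185077 at this income.
η = (dQ/dY)·(Y/Q) = -0.0185077 × (17811/180.718) = -1.824.

-1.824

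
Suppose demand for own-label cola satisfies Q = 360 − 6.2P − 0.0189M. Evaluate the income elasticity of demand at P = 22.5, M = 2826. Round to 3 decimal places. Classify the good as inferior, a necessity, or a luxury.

At P = 22.5, M = 2826: Q = 167.089.
Holding P constant, ∂Q/∂M = −0.0189.
η_M = (∂Q/∂M)·(M/Q) = -0.0189 × (2826/167.089) = -0.320.
Since η < 0, this is an inferior good.

-0.320 (inferior good)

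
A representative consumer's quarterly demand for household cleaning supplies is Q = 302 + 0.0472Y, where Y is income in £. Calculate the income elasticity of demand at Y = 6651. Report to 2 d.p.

At Y = 6651: Q = 615.927.
dQ/dY = 0.0472.
η = (dQ/dY)·(Y/Q) = 0.0472 × (6651/615.927) = 0.51.

0.51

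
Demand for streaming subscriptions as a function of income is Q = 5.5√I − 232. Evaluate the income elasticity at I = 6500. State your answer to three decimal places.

1.049

At I = 6500: Q = 211.424.
dQ/dI = 5.5/(2√I) = 0.0341096 at this income.
η = (dQ/dI)·(I/Q) = 0.0341096 × (6500/211.424) = 1.049.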